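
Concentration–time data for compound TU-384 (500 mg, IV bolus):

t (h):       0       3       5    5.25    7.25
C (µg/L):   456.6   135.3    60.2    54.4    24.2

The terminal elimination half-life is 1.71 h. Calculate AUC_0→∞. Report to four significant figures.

AUC = 1236 µg/L·h

Trapezoidal AUC_0→7.25:
  [0→3]: (456.6+135.3)/2 × 3 = 887.85
  [3→5]: (135.3+60.2)/2 × 2 = 195.5
  [5→5.25]: (60.2+54.4)/2 × 0.25 = 14.325
  [5.25→7.25]: (54.4+24.2)/2 × 2 = 78.6
  Sum = 1176.275 µg/L·h
k_e = ln2 / t½ = 0.693147 / 1.71 = 0.4053 h^-1
Extrapolated tail: C_last / k_e = 24.2 / 0.4053 = 59.709
AUC_0→∞ = 1176.275 + 59.709 = 1235.984 µg/L·h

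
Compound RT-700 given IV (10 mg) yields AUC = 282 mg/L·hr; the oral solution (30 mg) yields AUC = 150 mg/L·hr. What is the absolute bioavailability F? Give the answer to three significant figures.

F = 0.177

F = (AUC_ev / D_ev) / (AUC_iv / D_iv)
  = (150/30) / (282/10)
  = 5 / 28.2 = 0.1773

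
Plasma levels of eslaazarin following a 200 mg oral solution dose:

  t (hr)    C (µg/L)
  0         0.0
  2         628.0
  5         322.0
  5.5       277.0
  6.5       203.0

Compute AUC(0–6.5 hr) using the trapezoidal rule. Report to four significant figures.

Trapezoidal AUC_0→6.5:
  [0→2]: (0.0+628.0)/2 × 2 = 628.0
  [2→5]: (628.0+322.0)/2 × 3 = 1425.0
  [5→5.5]: (322.0+277.0)/2 × 0.5 = 149.75
  [5.5→6.5]: (277.0+203.0)/2 × 1 = 240.0
  Sum = 2442.75 µg/L·hr

AUC = 2443 µg/L·hr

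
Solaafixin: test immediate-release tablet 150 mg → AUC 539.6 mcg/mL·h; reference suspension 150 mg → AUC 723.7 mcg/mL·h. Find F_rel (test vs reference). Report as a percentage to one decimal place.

F_rel = 74.6%

F_rel = (AUC_test/D_test) / (AUC_ref/D_ref)
      = (539.6/150) / (723.7/150)
      = 3.59733 / 4.82467 = 0.7456 = 74.56%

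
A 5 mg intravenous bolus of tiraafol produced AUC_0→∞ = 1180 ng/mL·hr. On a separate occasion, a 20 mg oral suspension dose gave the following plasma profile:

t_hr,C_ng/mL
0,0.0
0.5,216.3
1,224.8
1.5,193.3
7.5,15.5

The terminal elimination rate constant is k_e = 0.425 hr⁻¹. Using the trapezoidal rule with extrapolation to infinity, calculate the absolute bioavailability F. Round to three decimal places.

Trapezoidal AUC_0→7.5 (oral suspension):
  [0→0.5]: (0.0+216.3)/2 × 0.5 = 54.075
  [0.5→1]: (216.3+224.8)/2 × 0.5 = 110.275
  [1→1.5]: (224.8+193.3)/2 × 0.5 = 104.525
  [1.5→7.5]: (193.3+15.5)/2 × 6 = 626.4
  Sum = 895.275 ng/mL·hr
Tail: C_last/k_e = 15.5/0.425 = 36.471
AUC_0→∞ (oral suspension) = 895.275 + 36.471 = 931.746 ng/mL·hr
F = (AUC_ev/D_ev)/(AUC_iv/D_iv) = (931.746/20)/(1180/5) = 46.5873/236 = 0.1974

F = 0.197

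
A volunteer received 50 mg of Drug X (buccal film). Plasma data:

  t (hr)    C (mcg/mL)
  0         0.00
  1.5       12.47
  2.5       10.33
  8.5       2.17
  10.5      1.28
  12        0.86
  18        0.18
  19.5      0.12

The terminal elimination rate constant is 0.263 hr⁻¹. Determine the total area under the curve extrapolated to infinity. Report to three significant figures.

AUC = 67.1 mcg/mL·hr

Trapezoidal AUC_0→19.5:
  [0→1.5]: (0.00+12.47)/2 × 1.5 = 9.3525
  [1.5→2.5]: (12.47+10.33)/2 × 1 = 11.4
  [2.5→8.5]: (10.33+2.17)/2 × 6 = 37.5
  [8.5→10.5]: (2.17+1.28)/2 × 2 = 3.45
  [10.5→12]: (1.28+0.86)/2 × 1.5 = 1.605
  [12→18]: (0.86+0.18)/2 × 6 = 3.12
  [18→19.5]: (0.18+0.12)/2 × 1.5 = 0.225
  Sum = 66.6525 mcg/mL·hr
Extrapolated tail: C_last / k_e = 0.12 / 0.263 = 0.456
AUC_0→∞ = 66.6525 + 0.456 = 67.1085 mcg/mL·hr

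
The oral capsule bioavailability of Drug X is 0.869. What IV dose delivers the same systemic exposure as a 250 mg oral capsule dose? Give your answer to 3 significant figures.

Systemic exposure from an extravascular dose = F × D_ev, so the equivalent IV dose is F × D_ev.
D_iv = F × D_ev = 0.869 × 250 = 217.25 mg

D_iv = 217 mg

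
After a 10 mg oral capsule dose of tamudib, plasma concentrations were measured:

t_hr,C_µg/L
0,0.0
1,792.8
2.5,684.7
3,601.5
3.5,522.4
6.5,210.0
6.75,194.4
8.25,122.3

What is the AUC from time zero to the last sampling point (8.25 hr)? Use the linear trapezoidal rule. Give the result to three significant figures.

AUC = 3490 µg/L·hr

Trapezoidal AUC_0→8.25:
  [0→1]: (0.0+792.8)/2 × 1 = 396.4
  [1→2.5]: (792.8+684.7)/2 × 1.5 = 1108.125
  [2.5→3]: (684.7+601.5)/2 × 0.5 = 321.55
  [3→3.5]: (601.5+522.4)/2 × 0.5 = 280.975
  [3.5→6.5]: (522.4+210.0)/2 × 3 = 1098.6
  [6.5→6.75]: (210.0+194.4)/2 × 0.25 = 50.55
  [6.75→8.25]: (194.4+122.3)/2 × 1.5 = 237.525
  Sum = 3493.725 µg/L·hr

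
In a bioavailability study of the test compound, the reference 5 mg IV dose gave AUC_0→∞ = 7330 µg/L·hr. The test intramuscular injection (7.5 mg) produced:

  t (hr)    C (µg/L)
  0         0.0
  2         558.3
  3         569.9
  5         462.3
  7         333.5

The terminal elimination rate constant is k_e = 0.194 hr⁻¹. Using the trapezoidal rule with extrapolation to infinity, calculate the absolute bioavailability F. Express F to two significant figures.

Trapezoidal AUC_0→7 (intramuscular injection):
  [0→2]: (0.0+558.3)/2 × 2 = 558.3
  [2→3]: (558.3+569.9)/2 × 1 = 564.1
  [3→5]: (569.9+462.3)/2 × 2 = 1032.2
  [5→7]: (462.3+333.5)/2 × 2 = 795.8
  Sum = 2950.4 µg/L·hr
Tail: C_last/k_e = 333.5/0.194 = 1719.072
AUC_0→∞ (intramuscular injection) = 2950.4 + 1719.072 = 4669.472 µg/L·hr
F = (AUC_ev/D_ev)/(AUC_iv/D_iv) = (4669.472/7.5)/(7330/5) = 622.596/1466 = 0.4247

F = 0.42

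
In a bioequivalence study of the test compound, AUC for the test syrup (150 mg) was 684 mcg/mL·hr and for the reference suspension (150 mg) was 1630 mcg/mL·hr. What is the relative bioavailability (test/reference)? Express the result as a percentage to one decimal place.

F_rel = (AUC_test/D_test) / (AUC_ref/D_ref)
      = (684/150) / (1630/150)
      = 4.56 / 10.8667 = 0.4196 = 41.96%

F_rel = 42.0%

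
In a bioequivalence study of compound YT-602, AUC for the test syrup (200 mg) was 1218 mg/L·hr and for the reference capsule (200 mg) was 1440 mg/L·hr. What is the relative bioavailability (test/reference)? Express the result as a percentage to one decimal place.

F_rel = 84.6%

F_rel = (AUC_test/D_test) / (AUC_ref/D_ref)
      = (1218/200) / (1440/200)
      = 6.09 / 7.2 = 0.8458 = 84.58%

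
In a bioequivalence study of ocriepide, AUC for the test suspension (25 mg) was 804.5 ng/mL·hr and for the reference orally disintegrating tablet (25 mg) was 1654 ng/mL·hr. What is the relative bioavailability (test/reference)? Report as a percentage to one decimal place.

F_rel = 48.6%

F_rel = (AUC_test/D_test) / (AUC_ref/D_ref)
      = (804.5/25) / (1654/25)
      = 32.18 / 66.16 = 0.4864 = 48.64%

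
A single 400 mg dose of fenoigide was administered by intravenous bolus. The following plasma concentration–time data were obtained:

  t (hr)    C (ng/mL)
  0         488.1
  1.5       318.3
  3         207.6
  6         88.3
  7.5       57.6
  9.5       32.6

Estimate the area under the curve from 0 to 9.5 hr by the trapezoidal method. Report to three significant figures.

AUC = 1640 ng/mL·hr

Trapezoidal AUC_0→9.5:
  [0→1.5]: (488.1+318.3)/2 × 1.5 = 604.8
  [1.5→3]: (318.3+207.6)/2 × 1.5 = 394.425
  [3→6]: (207.6+88.3)/2 × 3 = 443.85
  [6→7.5]: (88.3+57.6)/2 × 1.5 = 109.425
  [7.5→9.5]: (57.6+32.6)/2 × 2 = 90.2
  Sum = 1642.7 ng/mL·hr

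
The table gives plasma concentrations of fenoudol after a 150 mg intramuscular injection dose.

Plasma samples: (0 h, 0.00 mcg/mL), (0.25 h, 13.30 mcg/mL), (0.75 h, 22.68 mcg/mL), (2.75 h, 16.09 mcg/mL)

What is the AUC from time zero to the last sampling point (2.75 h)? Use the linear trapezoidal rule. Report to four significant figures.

Trapezoidal AUC_0→2.75:
  [0→0.25]: (0.00+13.30)/2 × 0.25 = 1.6625
  [0.25→0.75]: (13.30+22.68)/2 × 0.5 = 8.995
  [0.75→2.75]: (22.68+16.09)/2 × 2 = 38.77
  Sum = 49.4275 mcg/mL·h

AUC = 49.43 mcg/mL·h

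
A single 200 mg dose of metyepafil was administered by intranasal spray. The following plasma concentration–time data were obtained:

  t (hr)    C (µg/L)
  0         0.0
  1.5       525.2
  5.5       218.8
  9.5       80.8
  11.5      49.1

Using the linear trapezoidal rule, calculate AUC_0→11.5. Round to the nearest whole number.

Trapezoidal AUC_0→11.5:
  [0→1.5]: (0.0+525.2)/2 × 1.5 = 393.9
  [1.5→5.5]: (525.2+218.8)/2 × 4 = 1488.0
  [5.5→9.5]: (218.8+80.8)/2 × 4 = 599.2
  [9.5→11.5]: (80.8+49.1)/2 × 2 = 129.9
  Sum = 2611.0 µg/L·hr

AUC = 2611 µg/L·hr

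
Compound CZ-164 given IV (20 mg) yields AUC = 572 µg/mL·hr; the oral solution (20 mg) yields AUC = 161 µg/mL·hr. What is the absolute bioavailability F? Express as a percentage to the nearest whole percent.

F = 28%

F = (AUC_ev / D_ev) / (AUC_iv / D_iv)
  = (161/20) / (572/20)
  = 8.05 / 28.6 = 0.2815
  = 28.15%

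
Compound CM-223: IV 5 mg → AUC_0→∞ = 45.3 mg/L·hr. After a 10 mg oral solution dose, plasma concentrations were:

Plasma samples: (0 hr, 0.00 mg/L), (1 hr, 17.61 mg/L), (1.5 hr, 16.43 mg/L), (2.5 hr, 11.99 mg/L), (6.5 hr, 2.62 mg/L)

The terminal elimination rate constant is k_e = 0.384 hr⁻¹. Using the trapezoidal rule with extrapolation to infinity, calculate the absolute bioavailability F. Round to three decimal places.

Trapezoidal AUC_0→6.5 (oral solution):
  [0→1]: (0.00+17.61)/2 × 1 = 8.805
  [1→1.5]: (17.61+16.43)/2 × 0.5 = 8.51
  [1.5→2.5]: (16.43+11.99)/2 × 1 = 14.21
  [2.5→6.5]: (11.99+2.62)/2 × 4 = 29.22
  Sum = 60.745 mg/L·hr
Tail: C_last/k_e = 2.62/0.384 = 6.823
AUC_0→∞ (oral solution) = 60.745 + 6.823 = 67.568 mg/L·hr
F = (AUC_ev/D_ev)/(AUC_iv/D_iv) = (67.568/10)/(45.3/5) = 6.7568/9.06 = 0.7458

F = 0.746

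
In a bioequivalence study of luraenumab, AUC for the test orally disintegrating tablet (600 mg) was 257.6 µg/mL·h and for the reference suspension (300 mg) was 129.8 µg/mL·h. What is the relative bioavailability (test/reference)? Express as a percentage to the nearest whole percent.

F_rel = 99%

F_rel = (AUC_test/D_test) / (AUC_ref/D_ref)
      = (257.6/600) / (129.8/300)
      = 0.429333 / 0.432667 = 0.9923 = 99.23%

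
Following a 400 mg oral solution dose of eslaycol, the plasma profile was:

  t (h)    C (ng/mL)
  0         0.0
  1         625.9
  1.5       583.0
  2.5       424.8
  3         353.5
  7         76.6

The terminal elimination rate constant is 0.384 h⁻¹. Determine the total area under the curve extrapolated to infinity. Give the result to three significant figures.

AUC = 2370 ng/mL·h

Trapezoidal AUC_0→7:
  [0→1]: (0.0+625.9)/2 × 1 = 312.95
  [1→1.5]: (625.9+583.0)/2 × 0.5 = 302.225
  [1.5→2.5]: (583.0+424.8)/2 × 1 = 503.9
  [2.5→3]: (424.8+353.5)/2 × 0.5 = 194.575
  [3→7]: (353.5+76.6)/2 × 4 = 860.2
  Sum = 2173.85 ng/mL·h
Extrapolated tail: C_last / k_e = 76.6 / 0.384 = 199.479
AUC_0→∞ = 2173.85 + 199.479 = 2373.329 ng/mL·h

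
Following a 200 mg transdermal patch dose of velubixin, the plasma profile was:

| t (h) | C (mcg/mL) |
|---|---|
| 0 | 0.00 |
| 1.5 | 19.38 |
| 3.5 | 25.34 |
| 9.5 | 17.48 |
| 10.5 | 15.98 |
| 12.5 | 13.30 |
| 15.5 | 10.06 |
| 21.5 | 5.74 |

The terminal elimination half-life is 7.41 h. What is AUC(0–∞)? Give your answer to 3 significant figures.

Trapezoidal AUC_0→21.5:
  [0→1.5]: (0.00+19.38)/2 × 1.5 = 14.535
  [1.5→3.5]: (19.38+25.34)/2 × 2 = 44.72
  [3.5→9.5]: (25.34+17.48)/2 × 6 = 128.46
  [9.5→10.5]: (17.48+15.98)/2 × 1 = 16.73
  [10.5→12.5]: (15.98+13.30)/2 × 2 = 29.28
  [12.5→15.5]: (13.30+10.06)/2 × 3 = 35.04
  [15.5→21.5]: (10.06+5.74)/2 × 6 = 47.4
  Sum = 316.165 mcg/mL·h
k_e = ln2 / t½ = 0.693147 / 7.41 = 0.0935 h^-1
Extrapolated tail: C_last / k_e = 5.74 / 0.0935 = 61.390
AUC_0→∞ = 316.165 + 61.390 = 377.555 mcg/mL·h

AUC = 378 mcg/mL·h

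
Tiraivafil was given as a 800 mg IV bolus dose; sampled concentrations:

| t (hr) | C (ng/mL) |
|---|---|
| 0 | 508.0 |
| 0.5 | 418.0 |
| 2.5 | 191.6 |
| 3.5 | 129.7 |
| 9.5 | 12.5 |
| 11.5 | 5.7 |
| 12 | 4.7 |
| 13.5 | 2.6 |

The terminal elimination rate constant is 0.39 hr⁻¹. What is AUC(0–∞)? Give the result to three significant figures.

Trapezoidal AUC_0→13.5:
  [0→0.5]: (508.0+418.0)/2 × 0.5 = 231.5
  [0.5→2.5]: (418.0+191.6)/2 × 2 = 609.6
  [2.5→3.5]: (191.6+129.7)/2 × 1 = 160.65
  [3.5→9.5]: (129.7+12.5)/2 × 6 = 426.6
  [9.5→11.5]: (12.5+5.7)/2 × 2 = 18.2
  [11.5→12]: (5.7+4.7)/2 × 0.5 = 2.6
  [12→13.5]: (4.7+2.6)/2 × 1.5 = 5.475
  Sum = 1454.625 ng/mL·hr
Extrapolated tail: C_last / k_e = 2.6 / 0.39 = 6.667
AUC_0→∞ = 1454.625 + 6.667 = 1461.292 ng/mL·hr

AUC = 1460 ng/mL·hr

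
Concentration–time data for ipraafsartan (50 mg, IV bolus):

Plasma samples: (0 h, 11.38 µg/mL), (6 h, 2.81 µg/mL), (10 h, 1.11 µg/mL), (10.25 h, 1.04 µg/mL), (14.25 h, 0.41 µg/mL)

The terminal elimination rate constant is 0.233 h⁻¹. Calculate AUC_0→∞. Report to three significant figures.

Trapezoidal AUC_0→14.25:
  [0→6]: (11.38+2.81)/2 × 6 = 42.57
  [6→10]: (2.81+1.11)/2 × 4 = 7.84
  [10→10.25]: (1.11+1.04)/2 × 0.25 = 0.26875
  [10.25→14.25]: (1.04+0.41)/2 × 4 = 2.9
  Sum = 53.57875 µg/mL·h
Extrapolated tail: C_last / k_e = 0.41 / 0.233 = 1.760
AUC_0→∞ = 53.57875 + 1.760 = 55.33875 µg/mL·h

AUC = 55.3 µg/mL·h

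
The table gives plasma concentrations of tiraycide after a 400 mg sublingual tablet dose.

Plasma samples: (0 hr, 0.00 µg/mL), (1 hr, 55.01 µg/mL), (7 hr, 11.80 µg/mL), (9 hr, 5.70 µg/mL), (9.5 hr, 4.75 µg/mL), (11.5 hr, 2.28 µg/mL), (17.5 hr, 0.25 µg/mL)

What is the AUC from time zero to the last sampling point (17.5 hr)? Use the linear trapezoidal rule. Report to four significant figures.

Trapezoidal AUC_0→17.5:
  [0→1]: (0.00+55.01)/2 × 1 = 27.505
  [1→7]: (55.01+11.80)/2 × 6 = 200.43
  [7→9]: (11.80+5.70)/2 × 2 = 17.5
  [9→9.5]: (5.70+4.75)/2 × 0.5 = 2.6125
  [9.5→11.5]: (4.75+2.28)/2 × 2 = 7.03
  [11.5→17.5]: (2.28+0.25)/2 × 6 = 7.59
  Sum = 262.6675 µg/mL·hr

AUC = 262.7 µg/mL·hr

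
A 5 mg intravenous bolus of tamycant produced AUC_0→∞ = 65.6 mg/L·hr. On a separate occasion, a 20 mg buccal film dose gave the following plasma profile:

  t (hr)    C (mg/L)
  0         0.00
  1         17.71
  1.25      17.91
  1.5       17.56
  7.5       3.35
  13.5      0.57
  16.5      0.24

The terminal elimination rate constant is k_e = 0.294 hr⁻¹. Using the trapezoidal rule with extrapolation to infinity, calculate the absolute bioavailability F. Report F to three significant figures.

F = 0.359

Trapezoidal AUC_0→16.5 (buccal film):
  [0→1]: (0.00+17.71)/2 × 1 = 8.855
  [1→1.25]: (17.71+17.91)/2 × 0.25 = 4.4525
  [1.25→1.5]: (17.91+17.56)/2 × 0.25 = 4.43375
  [1.5→7.5]: (17.56+3.35)/2 × 6 = 62.73
  [7.5→13.5]: (3.35+0.57)/2 × 6 = 11.76
  [13.5→16.5]: (0.57+0.24)/2 × 3 = 1.215
  Sum = 93.44625 mg/L·hr
Tail: C_last/k_e = 0.24/0.294 = 0.816
AUC_0→∞ (buccal film) = 93.44625 + 0.816 = 94.26225 mg/L·hr
F = (AUC_ev/D_ev)/(AUC_iv/D_iv) = (94.26225/20)/(65.6/5) = 4.7131125/13.12 = 0.3592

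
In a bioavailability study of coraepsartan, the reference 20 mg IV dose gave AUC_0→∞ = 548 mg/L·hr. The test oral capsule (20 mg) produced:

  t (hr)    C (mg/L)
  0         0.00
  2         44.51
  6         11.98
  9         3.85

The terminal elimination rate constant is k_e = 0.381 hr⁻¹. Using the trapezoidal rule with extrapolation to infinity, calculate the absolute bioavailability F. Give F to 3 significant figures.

F = 0.349

Trapezoidal AUC_0→9 (oral capsule):
  [0→2]: (0.00+44.51)/2 × 2 = 44.51
  [2→6]: (44.51+11.98)/2 × 4 = 112.98
  [6→9]: (11.98+3.85)/2 × 3 = 23.745
  Sum = 181.235 mg/L·hr
Tail: C_last/k_e = 3.85/0.381 = 10.105
AUC_0→∞ (oral capsule) = 181.235 + 10.105 = 191.34 mg/L·hr
F = (AUC_ev/D_ev)/(AUC_iv/D_iv) = (191.34/20)/(548/20) = 9.567/27.4 = 0.3492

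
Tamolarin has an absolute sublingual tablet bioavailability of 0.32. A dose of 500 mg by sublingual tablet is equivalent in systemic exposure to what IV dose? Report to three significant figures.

D_iv = 160 mg

Systemic exposure from an extravascular dose = F × D_ev, so the equivalent IV dose is F × D_ev.
D_iv = F × D_ev = 0.32 × 500 = 160 mg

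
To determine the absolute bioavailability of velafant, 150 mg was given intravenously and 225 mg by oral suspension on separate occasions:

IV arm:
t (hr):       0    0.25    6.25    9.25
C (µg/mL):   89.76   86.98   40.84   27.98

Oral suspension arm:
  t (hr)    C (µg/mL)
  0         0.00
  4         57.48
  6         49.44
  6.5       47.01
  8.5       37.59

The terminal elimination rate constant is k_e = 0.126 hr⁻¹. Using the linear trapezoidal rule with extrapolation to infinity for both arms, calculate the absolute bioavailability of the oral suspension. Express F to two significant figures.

Trapezoidal AUC_0→9.25 (IV):
  [0→0.25]: (89.76+86.98)/2 × 0.25 = 22.0925
  [0.25→6.25]: (86.98+40.84)/2 × 6 = 383.46
  [6.25→9.25]: (40.84+27.98)/2 × 3 = 103.23
  Sum = 508.7825 µg/mL·hr
IV tail: 27.98/0.126 = 222.063; AUC_iv,0→∞ = 508.7825 + 222.063 = 730.8455 µg/mL·hr
Trapezoidal AUC_0→8.5 (oral suspension):
  [0→4]: (0.00+57.48)/2 × 4 = 114.96
  [4→6]: (57.48+49.44)/2 × 2 = 106.92
  [6→6.5]: (49.44+47.01)/2 × 0.5 = 24.1125
  [6.5→8.5]: (47.01+37.59)/2 × 2 = 84.6
  Sum = 330.5925 µg/mL·hr
oral suspension tail: 37.59/0.126 = 298.333; AUC_ev,0→∞ = 330.5925 + 298.333 = 628.9255 µg/mL·hr
F = (AUC_ev/D_ev)/(AUC_iv/D_iv) = (628.9255/225)/(730.8455/150) = 2.79522/4.8723 = 0.5737

F = 0.57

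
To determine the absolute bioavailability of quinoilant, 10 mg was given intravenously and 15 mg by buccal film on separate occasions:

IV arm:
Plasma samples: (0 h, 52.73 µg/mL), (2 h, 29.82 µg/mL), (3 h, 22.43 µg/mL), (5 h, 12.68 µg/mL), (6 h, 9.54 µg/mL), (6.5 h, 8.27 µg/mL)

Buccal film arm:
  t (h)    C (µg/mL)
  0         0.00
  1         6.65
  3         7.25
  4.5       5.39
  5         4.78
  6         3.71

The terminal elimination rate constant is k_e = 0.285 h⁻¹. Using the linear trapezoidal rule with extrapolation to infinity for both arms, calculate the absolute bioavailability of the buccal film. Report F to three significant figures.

F = 0.165

Trapezoidal AUC_0→6.5 (IV):
  [0→2]: (52.73+29.82)/2 × 2 = 82.55
  [2→3]: (29.82+22.43)/2 × 1 = 26.125
  [3→5]: (22.43+12.68)/2 × 2 = 35.11
  [5→6]: (12.68+9.54)/2 × 1 = 11.11
  [6→6.5]: (9.54+8.27)/2 × 0.5 = 4.4525
  Sum = 159.3475 µg/mL·h
IV tail: 8.27/0.285 = 29.018; AUC_iv,0→∞ = 159.3475 + 29.018 = 188.3655 µg/mL·h
Trapezoidal AUC_0→6 (buccal film):
  [0→1]: (0.00+6.65)/2 × 1 = 3.325
  [1→3]: (6.65+7.25)/2 × 2 = 13.9
  [3→4.5]: (7.25+5.39)/2 × 1.5 = 9.48
  [4.5→5]: (5.39+4.78)/2 × 0.5 = 2.5425
  [5→6]: (4.78+3.71)/2 × 1 = 4.245
  Sum = 33.4925 µg/mL·h
buccal film tail: 3.71/0.285 = 13.018; AUC_ev,0→∞ = 33.4925 + 13.018 = 46.5105 µg/mL·h
F = (AUC_ev/D_ev)/(AUC_iv/D_iv) = (46.5105/15)/(188.3655/10) = 3.1007/18.83655 = 0.1646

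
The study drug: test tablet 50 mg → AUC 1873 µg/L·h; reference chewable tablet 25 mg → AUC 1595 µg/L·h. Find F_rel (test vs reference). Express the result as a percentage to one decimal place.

F_rel = 58.7%

F_rel = (AUC_test/D_test) / (AUC_ref/D_ref)
      = (1873/50) / (1595/25)
      = 37.46 / 63.8 = 0.5871 = 58.71%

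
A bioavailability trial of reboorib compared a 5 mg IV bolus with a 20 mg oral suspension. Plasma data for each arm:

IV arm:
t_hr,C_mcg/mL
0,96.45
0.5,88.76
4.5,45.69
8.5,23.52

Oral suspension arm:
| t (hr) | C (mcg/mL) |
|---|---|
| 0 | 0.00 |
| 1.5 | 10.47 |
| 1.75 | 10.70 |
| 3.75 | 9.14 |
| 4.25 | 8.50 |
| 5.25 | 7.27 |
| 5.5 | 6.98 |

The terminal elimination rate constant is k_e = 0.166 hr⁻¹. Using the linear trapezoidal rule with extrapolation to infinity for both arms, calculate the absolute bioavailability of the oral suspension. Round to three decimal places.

F = 0.036

Trapezoidal AUC_0→8.5 (IV):
  [0→0.5]: (96.45+88.76)/2 × 0.5 = 46.3025
  [0.5→4.5]: (88.76+45.69)/2 × 4 = 268.9
  [4.5→8.5]: (45.69+23.52)/2 × 4 = 138.42
  Sum = 453.6225 mcg/mL·hr
IV tail: 23.52/0.166 = 141.687; AUC_iv,0→∞ = 453.6225 + 141.687 = 595.3095 mcg/mL·hr
Trapezoidal AUC_0→5.5 (oral suspension):
  [0→1.5]: (0.00+10.47)/2 × 1.5 = 7.8525
  [1.5→1.75]: (10.47+10.70)/2 × 0.25 = 2.64625
  [1.75→3.75]: (10.70+9.14)/2 × 2 = 19.84
  [3.75→4.25]: (9.14+8.50)/2 × 0.5 = 4.41
  [4.25→5.25]: (8.50+7.27)/2 × 1 = 7.885
  [5.25→5.5]: (7.27+6.98)/2 × 0.25 = 1.78125
  Sum = 44.415 mcg/mL·hr
oral suspension tail: 6.98/0.166 = 42.048; AUC_ev,0→∞ = 44.415 + 42.048 = 86.463 mcg/mL·hr
F = (AUC_ev/D_ev)/(AUC_iv/D_iv) = (86.463/20)/(595.3095/5) = 4.32315/119.0619 = 0.0363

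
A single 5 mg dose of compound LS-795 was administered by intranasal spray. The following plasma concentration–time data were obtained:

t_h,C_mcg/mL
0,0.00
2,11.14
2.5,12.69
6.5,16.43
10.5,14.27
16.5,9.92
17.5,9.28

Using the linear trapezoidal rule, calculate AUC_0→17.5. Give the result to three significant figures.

Trapezoidal AUC_0→17.5:
  [0→2]: (0.00+11.14)/2 × 2 = 11.14
  [2→2.5]: (11.14+12.69)/2 × 0.5 = 5.9575
  [2.5→6.5]: (12.69+16.43)/2 × 4 = 58.24
  [6.5→10.5]: (16.43+14.27)/2 × 4 = 61.4
  [10.5→16.5]: (14.27+9.92)/2 × 6 = 72.57
  [16.5→17.5]: (9.92+9.28)/2 × 1 = 9.6
  Sum = 218.9075 mcg/mL·h

AUC = 219 mcg/mL·h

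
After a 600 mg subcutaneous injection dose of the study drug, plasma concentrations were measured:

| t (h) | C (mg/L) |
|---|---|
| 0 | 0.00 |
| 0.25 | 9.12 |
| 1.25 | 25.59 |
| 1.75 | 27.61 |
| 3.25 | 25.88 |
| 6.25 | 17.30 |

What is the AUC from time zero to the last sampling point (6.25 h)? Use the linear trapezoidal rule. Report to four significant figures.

Trapezoidal AUC_0→6.25:
  [0→0.25]: (0.00+9.12)/2 × 0.25 = 1.14
  [0.25→1.25]: (9.12+25.59)/2 × 1 = 17.355
  [1.25→1.75]: (25.59+27.61)/2 × 0.5 = 13.3
  [1.75→3.25]: (27.61+25.88)/2 × 1.5 = 40.1175
  [3.25→6.25]: (25.88+17.30)/2 × 3 = 64.77
  Sum = 136.6825 mg/L·h

AUC = 136.7 mg/L·h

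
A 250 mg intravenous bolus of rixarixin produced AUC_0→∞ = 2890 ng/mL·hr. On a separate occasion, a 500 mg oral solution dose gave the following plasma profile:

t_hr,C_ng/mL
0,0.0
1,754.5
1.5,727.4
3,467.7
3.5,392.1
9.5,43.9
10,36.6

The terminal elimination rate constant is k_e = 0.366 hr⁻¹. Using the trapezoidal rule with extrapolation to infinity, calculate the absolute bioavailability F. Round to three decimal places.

F = 0.569

Trapezoidal AUC_0→10 (oral solution):
  [0→1]: (0.0+754.5)/2 × 1 = 377.25
  [1→1.5]: (754.5+727.4)/2 × 0.5 = 370.475
  [1.5→3]: (727.4+467.7)/2 × 1.5 = 896.325
  [3→3.5]: (467.7+392.1)/2 × 0.5 = 214.95
  [3.5→9.5]: (392.1+43.9)/2 × 6 = 1308.0
  [9.5→10]: (43.9+36.6)/2 × 0.5 = 20.125
  Sum = 3187.125 ng/mL·hr
Tail: C_last/k_e = 36.6/0.366 = 100.000
AUC_0→∞ (oral solution) = 3187.125 + 100.000 = 3287.125 ng/mL·hr
F = (AUC_ev/D_ev)/(AUC_iv/D_iv) = (3287.125/500)/(2890/250) = 6.57425/11.56 = 0.5687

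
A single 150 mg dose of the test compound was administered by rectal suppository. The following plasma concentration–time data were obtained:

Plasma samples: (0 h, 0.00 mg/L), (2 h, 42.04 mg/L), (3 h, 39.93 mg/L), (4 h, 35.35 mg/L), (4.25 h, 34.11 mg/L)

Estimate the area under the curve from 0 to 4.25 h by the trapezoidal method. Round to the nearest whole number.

Trapezoidal AUC_0→4.25:
  [0→2]: (0.00+42.04)/2 × 2 = 42.04
  [2→3]: (42.04+39.93)/2 × 1 = 40.985
  [3→4]: (39.93+35.35)/2 × 1 = 37.64
  [4→4.25]: (35.35+34.11)/2 × 0.25 = 8.6825
  Sum = 129.3475 mg/L·h

AUC = 129 mg/L·h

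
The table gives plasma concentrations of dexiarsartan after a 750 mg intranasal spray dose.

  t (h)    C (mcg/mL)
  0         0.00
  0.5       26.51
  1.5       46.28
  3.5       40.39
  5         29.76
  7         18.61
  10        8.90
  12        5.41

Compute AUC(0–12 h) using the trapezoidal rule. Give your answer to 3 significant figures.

AUC = 286 mcg/mL·h

Trapezoidal AUC_0→12:
  [0→0.5]: (0.00+26.51)/2 × 0.5 = 6.6275
  [0.5→1.5]: (26.51+46.28)/2 × 1 = 36.395
  [1.5→3.5]: (46.28+40.39)/2 × 2 = 86.67
  [3.5→5]: (40.39+29.76)/2 × 1.5 = 52.6125
  [5→7]: (29.76+18.61)/2 × 2 = 48.37
  [7→10]: (18.61+8.90)/2 × 3 = 41.265
  [10→12]: (8.90+5.41)/2 × 2 = 14.31
  Sum = 286.25 mcg/mL·h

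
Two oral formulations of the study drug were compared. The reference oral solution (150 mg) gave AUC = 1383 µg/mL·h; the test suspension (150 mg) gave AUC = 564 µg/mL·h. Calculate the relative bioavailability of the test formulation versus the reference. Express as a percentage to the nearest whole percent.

F_rel = 41%

F_rel = (AUC_test/D_test) / (AUC_ref/D_ref)
      = (564/150) / (1383/150)
      = 3.76 / 9.22 = 0.4078 = 40.78%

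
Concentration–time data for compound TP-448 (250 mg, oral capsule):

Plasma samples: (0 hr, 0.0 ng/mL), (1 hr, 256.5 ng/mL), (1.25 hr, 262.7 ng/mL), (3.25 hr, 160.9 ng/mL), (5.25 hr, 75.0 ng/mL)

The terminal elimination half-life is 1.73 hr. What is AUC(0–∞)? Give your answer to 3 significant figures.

AUC = 1040 ng/mL·hr

Trapezoidal AUC_0→5.25:
  [0→1]: (0.0+256.5)/2 × 1 = 128.25
  [1→1.25]: (256.5+262.7)/2 × 0.25 = 64.9
  [1.25→3.25]: (262.7+160.9)/2 × 2 = 423.6
  [3.25→5.25]: (160.9+75.0)/2 × 2 = 235.9
  Sum = 852.65 ng/mL·hr
k_e = ln2 / t½ = 0.693147 / 1.73 = 0.4007 hr^-1
Extrapolated tail: C_last / k_e = 75.0 / 0.4007 = 187.172
AUC_0→∞ = 852.65 + 187.172 = 1039.822 ng/mL·hr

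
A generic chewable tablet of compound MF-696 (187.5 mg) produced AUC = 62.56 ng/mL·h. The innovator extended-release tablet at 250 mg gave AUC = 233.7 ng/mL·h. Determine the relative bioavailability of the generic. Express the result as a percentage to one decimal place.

F_rel = 35.7%

F_rel = (AUC_test/D_test) / (AUC_ref/D_ref)
      = (62.56/187.5) / (233.7/250)
      = 0.333653 / 0.9348 = 0.3569 = 35.69%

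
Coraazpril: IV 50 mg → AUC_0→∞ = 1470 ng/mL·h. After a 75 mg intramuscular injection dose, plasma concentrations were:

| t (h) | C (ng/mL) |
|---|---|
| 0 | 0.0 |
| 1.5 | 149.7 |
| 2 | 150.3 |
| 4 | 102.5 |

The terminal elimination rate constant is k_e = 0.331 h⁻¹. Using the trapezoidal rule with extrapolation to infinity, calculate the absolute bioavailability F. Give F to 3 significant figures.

F = 0.340

Trapezoidal AUC_0→4 (intramuscular injection):
  [0→1.5]: (0.0+149.7)/2 × 1.5 = 112.275
  [1.5→2]: (149.7+150.3)/2 × 0.5 = 75.0
  [2→4]: (150.3+102.5)/2 × 2 = 252.8
  Sum = 440.075 ng/mL·h
Tail: C_last/k_e = 102.5/0.331 = 309.668
AUC_0→∞ (intramuscular injection) = 440.075 + 309.668 = 749.743 ng/mL·h
F = (AUC_ev/D_ev)/(AUC_iv/D_iv) = (749.743/75)/(1470/50) = 9.99657/29.4 = 0.3400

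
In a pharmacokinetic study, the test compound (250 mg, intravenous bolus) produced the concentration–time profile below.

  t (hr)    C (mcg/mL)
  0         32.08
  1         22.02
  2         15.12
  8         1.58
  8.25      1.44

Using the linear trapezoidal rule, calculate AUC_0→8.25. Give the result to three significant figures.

Trapezoidal AUC_0→8.25:
  [0→1]: (32.08+22.02)/2 × 1 = 27.05
  [1→2]: (22.02+15.12)/2 × 1 = 18.57
  [2→8]: (15.12+1.58)/2 × 6 = 50.1
  [8→8.25]: (1.58+1.44)/2 × 0.25 = 0.3775
  Sum = 96.0975 mcg/mL·hr

AUC = 96.1 mcg/mL·hr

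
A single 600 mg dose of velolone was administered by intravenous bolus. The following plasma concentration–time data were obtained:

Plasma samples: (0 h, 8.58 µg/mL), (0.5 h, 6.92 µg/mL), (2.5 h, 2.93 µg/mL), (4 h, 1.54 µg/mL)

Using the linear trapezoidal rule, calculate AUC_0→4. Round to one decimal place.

AUC = 17.1 µg/mL·h

Trapezoidal AUC_0→4:
  [0→0.5]: (8.58+6.92)/2 × 0.5 = 3.875
  [0.5→2.5]: (6.92+2.93)/2 × 2 = 9.85
  [2.5→4]: (2.93+1.54)/2 × 1.5 = 3.3525
  Sum = 17.0775 µg/mL·h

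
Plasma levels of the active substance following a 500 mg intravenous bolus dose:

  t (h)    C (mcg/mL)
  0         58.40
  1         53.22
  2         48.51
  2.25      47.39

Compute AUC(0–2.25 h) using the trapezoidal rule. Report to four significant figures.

Trapezoidal AUC_0→2.25:
  [0→1]: (58.40+53.22)/2 × 1 = 55.81
  [1→2]: (53.22+48.51)/2 × 1 = 50.865
  [2→2.25]: (48.51+47.39)/2 × 0.25 = 11.9875
  Sum = 118.6625 mcg/mL·h

AUC = 118.7 mcg/mL·h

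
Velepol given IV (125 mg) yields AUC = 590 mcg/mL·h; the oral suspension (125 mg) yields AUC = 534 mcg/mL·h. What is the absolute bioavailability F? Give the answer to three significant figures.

F = (AUC_ev / D_ev) / (AUC_iv / D_iv)
  = (534/125) / (590/125)
  = 4.272 / 4.72 = 0.9051

F = 0.905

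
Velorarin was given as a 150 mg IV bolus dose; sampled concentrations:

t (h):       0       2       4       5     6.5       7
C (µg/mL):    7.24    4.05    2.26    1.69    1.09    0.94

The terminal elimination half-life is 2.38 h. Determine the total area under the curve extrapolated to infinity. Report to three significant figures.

Trapezoidal AUC_0→7:
  [0→2]: (7.24+4.05)/2 × 2 = 11.29
  [2→4]: (4.05+2.26)/2 × 2 = 6.31
  [4→5]: (2.26+1.69)/2 × 1 = 1.975
  [5→6.5]: (1.69+1.09)/2 × 1.5 = 2.085
  [6.5→7]: (1.09+0.94)/2 × 0.5 = 0.5075
  Sum = 22.1675 µg/mL·h
k_e = ln2 / t½ = 0.693147 / 2.38 = 0.2912 h^-1
Extrapolated tail: C_last / k_e = 0.94 / 0.2912 = 3.228
AUC_0→∞ = 22.1675 + 3.228 = 25.3955 µg/mL·h

AUC = 25.4 µg/mL·h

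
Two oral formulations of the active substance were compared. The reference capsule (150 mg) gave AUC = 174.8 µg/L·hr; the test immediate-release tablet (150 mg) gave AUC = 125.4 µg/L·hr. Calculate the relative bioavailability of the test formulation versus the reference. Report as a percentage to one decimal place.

F_rel = (AUC_test/D_test) / (AUC_ref/D_ref)
      = (125.4/150) / (174.8/150)
      = 0.836 / 1.16533 = 0.7174 = 71.74%

F_rel = 71.7%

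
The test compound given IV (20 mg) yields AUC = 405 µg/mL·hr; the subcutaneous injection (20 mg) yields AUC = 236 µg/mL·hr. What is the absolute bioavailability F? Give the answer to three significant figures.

F = 0.583

F = (AUC_ev / D_ev) / (AUC_iv / D_iv)
  = (236/20) / (405/20)
  = 11.8 / 20.25 = 0.5827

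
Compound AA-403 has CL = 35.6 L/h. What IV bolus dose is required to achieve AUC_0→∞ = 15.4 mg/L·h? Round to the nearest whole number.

Dose_iv = CL × AUC_0→∞
     = 35.6 × 15.4 = 548.24 mg

Dose = 548 mg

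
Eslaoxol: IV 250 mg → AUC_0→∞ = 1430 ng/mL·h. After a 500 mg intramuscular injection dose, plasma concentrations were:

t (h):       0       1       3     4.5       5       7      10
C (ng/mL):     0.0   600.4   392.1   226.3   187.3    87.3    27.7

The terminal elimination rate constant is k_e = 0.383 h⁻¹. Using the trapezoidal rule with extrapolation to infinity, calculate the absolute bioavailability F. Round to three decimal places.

F = 0.832

Trapezoidal AUC_0→10 (intramuscular injection):
  [0→1]: (0.0+600.4)/2 × 1 = 300.2
  [1→3]: (600.4+392.1)/2 × 2 = 992.5
  [3→4.5]: (392.1+226.3)/2 × 1.5 = 463.8
  [4.5→5]: (226.3+187.3)/2 × 0.5 = 103.4
  [5→7]: (187.3+87.3)/2 × 2 = 274.6
  [7→10]: (87.3+27.7)/2 × 3 = 172.5
  Sum = 2307.0 ng/mL·h
Tail: C_last/k_e = 27.7/0.383 = 72.324
AUC_0→∞ (intramuscular injection) = 2307.0 + 72.324 = 2379.324 ng/mL·h
F = (AUC_ev/D_ev)/(AUC_iv/D_iv) = (2379.324/500)/(1430/250) = 4.758648/5.72 = 0.8319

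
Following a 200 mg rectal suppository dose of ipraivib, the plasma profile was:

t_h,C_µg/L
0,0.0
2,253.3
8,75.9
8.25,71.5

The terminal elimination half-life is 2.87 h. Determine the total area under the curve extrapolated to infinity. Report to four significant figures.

Trapezoidal AUC_0→8.25:
  [0→2]: (0.0+253.3)/2 × 2 = 253.3
  [2→8]: (253.3+75.9)/2 × 6 = 987.6
  [8→8.25]: (75.9+71.5)/2 × 0.25 = 18.425
  Sum = 1259.325 µg/L·h
k_e = ln2 / t½ = 0.693147 / 2.87 = 0.2415 h^-1
Extrapolated tail: C_last / k_e = 71.5 / 0.2415 = 296.066
AUC_0→∞ = 1259.325 + 296.066 = 1555.391 µg/L·h

AUC = 1555 µg/L·h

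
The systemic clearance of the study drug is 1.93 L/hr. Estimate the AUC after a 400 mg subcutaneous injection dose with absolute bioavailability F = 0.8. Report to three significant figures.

AUC_0→∞ = F × Dose / CL
        = 0.8 × 400 / 1.93 = 165.803 mg/L·hr

AUC = 166 mg/L·hr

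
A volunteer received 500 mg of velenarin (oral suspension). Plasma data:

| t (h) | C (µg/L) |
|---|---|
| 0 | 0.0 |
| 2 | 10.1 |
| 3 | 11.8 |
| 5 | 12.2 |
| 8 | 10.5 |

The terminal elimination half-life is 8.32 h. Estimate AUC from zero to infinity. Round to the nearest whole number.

AUC = 205 µg/L·h

Trapezoidal AUC_0→8:
  [0→2]: (0.0+10.1)/2 × 2 = 10.1
  [2→3]: (10.1+11.8)/2 × 1 = 10.95
  [3→5]: (11.8+12.2)/2 × 2 = 24.0
  [5→8]: (12.2+10.5)/2 × 3 = 34.05
  Sum = 79.1 µg/L·h
k_e = ln2 / t½ = 0.693147 / 8.32 = 0.0833 h^-1
Extrapolated tail: C_last / k_e = 10.5 / 0.0833 = 126.050
AUC_0→∞ = 79.1 + 126.050 = 205.15 µg/L·h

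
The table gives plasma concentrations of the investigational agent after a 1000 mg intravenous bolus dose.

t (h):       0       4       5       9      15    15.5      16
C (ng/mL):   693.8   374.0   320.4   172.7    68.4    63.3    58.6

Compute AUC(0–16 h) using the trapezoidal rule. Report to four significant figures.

AUC = 4256 ng/mL·h

Trapezoidal AUC_0→16:
  [0→4]: (693.8+374.0)/2 × 4 = 2135.6
  [4→5]: (374.0+320.4)/2 × 1 = 347.2
  [5→9]: (320.4+172.7)/2 × 4 = 986.2
  [9→15]: (172.7+68.4)/2 × 6 = 723.3
  [15→15.5]: (68.4+63.3)/2 × 0.5 = 32.925
  [15.5→16]: (63.3+58.6)/2 × 0.5 = 30.475
  Sum = 4255.7 ng/mL·h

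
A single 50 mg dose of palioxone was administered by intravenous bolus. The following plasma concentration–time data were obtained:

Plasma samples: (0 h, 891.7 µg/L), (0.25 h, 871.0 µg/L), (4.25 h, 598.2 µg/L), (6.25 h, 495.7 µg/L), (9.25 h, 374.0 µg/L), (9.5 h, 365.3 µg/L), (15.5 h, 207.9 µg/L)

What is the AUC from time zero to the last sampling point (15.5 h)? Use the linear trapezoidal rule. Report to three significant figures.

AUC = 7370 µg/L·h

Trapezoidal AUC_0→15.5:
  [0→0.25]: (891.7+871.0)/2 × 0.25 = 220.3375
  [0.25→4.25]: (871.0+598.2)/2 × 4 = 2938.4
  [4.25→6.25]: (598.2+495.7)/2 × 2 = 1093.9
  [6.25→9.25]: (495.7+374.0)/2 × 3 = 1304.55
  [9.25→9.5]: (374.0+365.3)/2 × 0.25 = 92.4125
  [9.5→15.5]: (365.3+207.9)/2 × 6 = 1719.6
  Sum = 7369.2 µg/L·h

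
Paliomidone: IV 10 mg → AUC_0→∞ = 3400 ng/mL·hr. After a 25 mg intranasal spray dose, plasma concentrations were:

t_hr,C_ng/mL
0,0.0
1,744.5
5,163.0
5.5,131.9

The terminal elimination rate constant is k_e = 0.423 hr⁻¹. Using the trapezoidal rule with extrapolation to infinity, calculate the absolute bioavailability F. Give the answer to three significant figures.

F = 0.303

Trapezoidal AUC_0→5.5 (intranasal spray):
  [0→1]: (0.0+744.5)/2 × 1 = 372.25
  [1→5]: (744.5+163.0)/2 × 4 = 1815.0
  [5→5.5]: (163.0+131.9)/2 × 0.5 = 73.725
  Sum = 2260.975 ng/mL·hr
Tail: C_last/k_e = 131.9/0.423 = 311.820
AUC_0→∞ (intranasal spray) = 2260.975 + 311.820 = 2572.795 ng/mL·hr
F = (AUC_ev/D_ev)/(AUC_iv/D_iv) = (2572.795/25)/(3400/10) = 102.9118/340 = 0.3027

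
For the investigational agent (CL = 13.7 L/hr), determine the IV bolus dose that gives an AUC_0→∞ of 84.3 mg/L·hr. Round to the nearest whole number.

Dose = 1155 mg

Dose_iv = CL × AUC_0→∞
     = 13.7 × 84.3 = 1154.91 mg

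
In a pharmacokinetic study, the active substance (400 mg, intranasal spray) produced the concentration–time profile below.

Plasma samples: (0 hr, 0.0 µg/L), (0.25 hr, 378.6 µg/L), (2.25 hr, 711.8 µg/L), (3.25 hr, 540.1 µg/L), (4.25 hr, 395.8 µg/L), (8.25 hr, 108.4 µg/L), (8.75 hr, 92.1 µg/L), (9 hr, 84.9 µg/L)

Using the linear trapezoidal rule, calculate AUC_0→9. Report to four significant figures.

AUC = 3312 µg/L·hr

Trapezoidal AUC_0→9:
  [0→0.25]: (0.0+378.6)/2 × 0.25 = 47.325
  [0.25→2.25]: (378.6+711.8)/2 × 2 = 1090.4
  [2.25→3.25]: (711.8+540.1)/2 × 1 = 625.95
  [3.25→4.25]: (540.1+395.8)/2 × 1 = 467.95
  [4.25→8.25]: (395.8+108.4)/2 × 4 = 1008.4
  [8.25→8.75]: (108.4+92.1)/2 × 0.5 = 50.125
  [8.75→9]: (92.1+84.9)/2 × 0.25 = 22.125
  Sum = 3312.275 µg/L·hr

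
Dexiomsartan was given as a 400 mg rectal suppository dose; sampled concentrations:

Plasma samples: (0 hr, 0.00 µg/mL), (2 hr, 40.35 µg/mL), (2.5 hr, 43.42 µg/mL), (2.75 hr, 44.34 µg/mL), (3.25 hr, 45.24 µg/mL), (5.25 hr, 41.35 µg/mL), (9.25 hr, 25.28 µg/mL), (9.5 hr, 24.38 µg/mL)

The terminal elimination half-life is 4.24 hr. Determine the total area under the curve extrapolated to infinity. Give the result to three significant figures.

AUC = 470 µg/mL·hr

Trapezoidal AUC_0→9.5:
  [0→2]: (0.00+40.35)/2 × 2 = 40.35
  [2→2.5]: (40.35+43.42)/2 × 0.5 = 20.9425
  [2.5→2.75]: (43.42+44.34)/2 × 0.25 = 10.97
  [2.75→3.25]: (44.34+45.24)/2 × 0.5 = 22.395
  [3.25→5.25]: (45.24+41.35)/2 × 2 = 86.59
  [5.25→9.25]: (41.35+25.28)/2 × 4 = 133.26
  [9.25→9.5]: (25.28+24.38)/2 × 0.25 = 6.2075
  Sum = 320.715 µg/mL·hr
k_e = ln2 / t½ = 0.693147 / 4.24 = 0.1635 hr^-1
Extrapolated tail: C_last / k_e = 24.38 / 0.1635 = 149.113
AUC_0→∞ = 320.715 + 149.113 = 469.828 µg/mL·hr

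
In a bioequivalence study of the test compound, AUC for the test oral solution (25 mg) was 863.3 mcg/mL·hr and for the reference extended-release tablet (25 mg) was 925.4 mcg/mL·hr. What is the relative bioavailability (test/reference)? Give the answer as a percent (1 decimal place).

F_rel = (AUC_test/D_test) / (AUC_ref/D_ref)
      = (863.3/25) / (925.4/25)
      = 34.532 / 37.016 = 0.9329 = 93.29%

F_rel = 93.3%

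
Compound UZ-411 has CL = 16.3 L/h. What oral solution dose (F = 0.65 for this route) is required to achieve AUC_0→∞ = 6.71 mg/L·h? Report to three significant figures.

Dose = CL × AUC_0→∞ / F
     = 16.3 × 6.71 / 0.65 = 168.266 mg

Dose = 168 mg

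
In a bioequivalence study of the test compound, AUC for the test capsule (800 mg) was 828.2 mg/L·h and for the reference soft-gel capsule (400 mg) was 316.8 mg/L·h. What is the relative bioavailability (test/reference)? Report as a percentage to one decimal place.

F_rel = (AUC_test/D_test) / (AUC_ref/D_ref)
      = (828.2/800) / (316.8/400)
      = 1.03525 / 0.792 = 1.3071 = 130.71%

F_rel = 130.7%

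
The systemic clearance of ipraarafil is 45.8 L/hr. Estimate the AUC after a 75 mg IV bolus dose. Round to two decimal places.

AUC_0→∞ = Dose_iv / CL
        = 75 / 45.8 = 1.63755 mg/L·hr

AUC = 1.64 mg/L·hr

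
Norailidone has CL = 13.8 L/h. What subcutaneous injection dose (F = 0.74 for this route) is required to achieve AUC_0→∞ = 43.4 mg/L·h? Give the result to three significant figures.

Dose = CL × AUC_0→∞ / F
     = 13.8 × 43.4 / 0.74 = 809.351 mg

Dose = 809 mg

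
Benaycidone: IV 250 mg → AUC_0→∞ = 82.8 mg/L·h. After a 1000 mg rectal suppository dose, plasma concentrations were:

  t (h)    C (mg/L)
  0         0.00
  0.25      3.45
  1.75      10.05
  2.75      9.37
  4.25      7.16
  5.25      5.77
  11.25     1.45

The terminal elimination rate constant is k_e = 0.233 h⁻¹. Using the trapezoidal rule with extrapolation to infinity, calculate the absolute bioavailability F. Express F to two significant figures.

Trapezoidal AUC_0→11.25 (rectal suppository):
  [0→0.25]: (0.00+3.45)/2 × 0.25 = 0.43125
  [0.25→1.75]: (3.45+10.05)/2 × 1.5 = 10.125
  [1.75→2.75]: (10.05+9.37)/2 × 1 = 9.71
  [2.75→4.25]: (9.37+7.16)/2 × 1.5 = 12.3975
  [4.25→5.25]: (7.16+5.77)/2 × 1 = 6.465
  [5.25→11.25]: (5.77+1.45)/2 × 6 = 21.66
  Sum = 60.78875 mg/L·h
Tail: C_last/k_e = 1.45/0.233 = 6.223
AUC_0→∞ (rectal suppository) = 60.78875 + 6.223 = 67.01175 mg/L·h
F = (AUC_ev/D_ev)/(AUC_iv/D_iv) = (67.01175/1000)/(82.8/250) = 0.06701175/0.3312 = 0.2023

F = 0.20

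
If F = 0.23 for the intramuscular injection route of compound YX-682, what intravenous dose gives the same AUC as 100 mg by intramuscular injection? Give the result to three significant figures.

D_iv = 23.0 mg

Systemic exposure from an extravascular dose = F × D_ev, so the equivalent IV dose is F × D_ev.
D_iv = F × D_ev = 0.23 × 100 = 23 mg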